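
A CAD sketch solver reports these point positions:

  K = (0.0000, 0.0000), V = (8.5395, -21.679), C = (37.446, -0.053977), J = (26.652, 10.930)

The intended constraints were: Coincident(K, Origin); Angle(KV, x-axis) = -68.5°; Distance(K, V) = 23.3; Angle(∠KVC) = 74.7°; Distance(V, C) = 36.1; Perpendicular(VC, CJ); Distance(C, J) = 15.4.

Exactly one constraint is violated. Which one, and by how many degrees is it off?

Perpendicular(VC, CJ) — off by 7.70°.

K = (0.00, 0.00) ✓; KV at -68.50° ✓; |KV| = 23.30 ✓; ∠KVC = 74.70° ✓; |VC| = 36.10 ✓; ∠(VC, CJ) = 97.70° ✗; |CJ| = 15.40 ✓.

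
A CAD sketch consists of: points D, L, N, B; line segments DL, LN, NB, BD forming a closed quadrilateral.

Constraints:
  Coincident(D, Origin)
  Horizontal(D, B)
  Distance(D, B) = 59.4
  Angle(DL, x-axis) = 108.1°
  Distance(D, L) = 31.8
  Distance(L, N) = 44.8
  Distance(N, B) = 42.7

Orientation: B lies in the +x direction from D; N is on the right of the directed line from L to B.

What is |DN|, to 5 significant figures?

17.949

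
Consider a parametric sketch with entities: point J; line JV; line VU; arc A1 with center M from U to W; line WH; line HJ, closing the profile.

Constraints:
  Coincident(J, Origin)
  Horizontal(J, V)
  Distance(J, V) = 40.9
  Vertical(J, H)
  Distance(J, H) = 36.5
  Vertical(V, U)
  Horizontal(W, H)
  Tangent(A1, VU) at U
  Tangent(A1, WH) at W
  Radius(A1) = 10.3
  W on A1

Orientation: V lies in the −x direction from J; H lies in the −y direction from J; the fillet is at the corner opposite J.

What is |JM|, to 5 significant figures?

40.284

J and H share the same x with |JH| = 36.5 and H on the −y side, so H = (0.0000, -36.500). The virtual corner opposite J is at (-40.900, -36.500). Tangency of A1 to VU means the radius MU is perpendicular to VU and A1 meets WH tangentially, so MW is at right angles to WH, with radius 10.3, so the center M sits 10.3 in from both sides at M = (-30.600, -26.200). Then |JM| = |M − J| = 40.284.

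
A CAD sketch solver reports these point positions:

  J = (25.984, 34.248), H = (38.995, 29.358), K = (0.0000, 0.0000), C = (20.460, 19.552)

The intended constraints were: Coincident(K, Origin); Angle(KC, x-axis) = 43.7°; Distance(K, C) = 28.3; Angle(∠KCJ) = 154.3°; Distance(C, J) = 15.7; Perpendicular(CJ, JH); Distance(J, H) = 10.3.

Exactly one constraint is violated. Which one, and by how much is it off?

Distance(J, H) = 10.3 — off by 3.60.

K = (0.00, 0.00) ✓; KC at 43.70° ✓; |KC| = 28.30 ✓; ∠KCJ = 154.3° ✓; |CJ| = 15.70 ✓; ∠(CJ, JH) = 90.00° ✓; |JH| = 13.90 ✗.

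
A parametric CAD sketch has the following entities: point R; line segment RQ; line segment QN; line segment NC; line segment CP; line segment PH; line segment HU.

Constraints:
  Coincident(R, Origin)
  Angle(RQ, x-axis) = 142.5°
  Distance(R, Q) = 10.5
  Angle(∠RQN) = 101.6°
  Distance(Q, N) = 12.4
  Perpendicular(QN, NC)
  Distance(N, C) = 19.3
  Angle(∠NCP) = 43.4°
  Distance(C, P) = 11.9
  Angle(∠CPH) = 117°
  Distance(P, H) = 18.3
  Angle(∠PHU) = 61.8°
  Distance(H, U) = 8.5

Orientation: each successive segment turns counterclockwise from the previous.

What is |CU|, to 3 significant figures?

19.9

R is at the origin; RQ runs at 142.5° with length 10.5, so Q = (-8.33, 6.39). ∠RQN = 101.6° gives QN at -139° from the x-axis; with |QN| = 12.4, N = (-17.7, -1.73). QN ⟂ NC, so NC runs at -49.1°; with |NC| = 19.3, C = (-5.07, -16.3). ∠NCP = 43.4° gives CP at 87.5° from the x-axis; with |CP| = 11.9, P = (-4.55, -4.43). ∠CPH = 117.0° gives PH at 150° from the x-axis; with |PH| = 18.3, H = (-20.5, 4.59). ∠PHU = 61.8° gives HU at -91.3° from the x-axis; with |HU| = 8.5, U = (-20.7, -3.91). Then |CU| = |U − C| = 19.9.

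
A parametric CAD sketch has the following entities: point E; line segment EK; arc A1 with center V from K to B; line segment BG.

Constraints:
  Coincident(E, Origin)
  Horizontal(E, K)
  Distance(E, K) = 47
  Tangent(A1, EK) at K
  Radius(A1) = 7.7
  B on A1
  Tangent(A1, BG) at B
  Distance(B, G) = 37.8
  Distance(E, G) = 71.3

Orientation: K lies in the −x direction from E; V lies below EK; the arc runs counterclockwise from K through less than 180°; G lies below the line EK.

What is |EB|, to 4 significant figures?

55.23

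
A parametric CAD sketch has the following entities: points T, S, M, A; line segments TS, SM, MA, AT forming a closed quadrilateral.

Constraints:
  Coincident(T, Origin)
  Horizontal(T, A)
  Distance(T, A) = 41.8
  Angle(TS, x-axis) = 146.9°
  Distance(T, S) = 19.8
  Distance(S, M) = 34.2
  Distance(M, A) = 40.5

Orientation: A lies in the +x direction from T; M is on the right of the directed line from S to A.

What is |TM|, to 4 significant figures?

16.68

Checks: |SM| = 34.20 ✓; |MA| = 40.50 ✓.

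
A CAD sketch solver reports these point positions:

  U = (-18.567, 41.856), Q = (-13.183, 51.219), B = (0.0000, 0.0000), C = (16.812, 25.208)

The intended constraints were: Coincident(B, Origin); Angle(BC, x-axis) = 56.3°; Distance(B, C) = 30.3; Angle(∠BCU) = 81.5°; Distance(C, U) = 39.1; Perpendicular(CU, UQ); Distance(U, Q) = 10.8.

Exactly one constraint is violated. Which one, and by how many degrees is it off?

Perpendicular(CU, UQ) — off by 4.70°.

B = (0.00, 0.00) ✓; BC at 56.30° ✓; |BC| = 30.30 ✓; ∠BCU = 81.50° ✓; |CU| = 39.10 ✓; ∠(CU, UQ) = 94.70° ✗; |UQ| = 10.80 ✓.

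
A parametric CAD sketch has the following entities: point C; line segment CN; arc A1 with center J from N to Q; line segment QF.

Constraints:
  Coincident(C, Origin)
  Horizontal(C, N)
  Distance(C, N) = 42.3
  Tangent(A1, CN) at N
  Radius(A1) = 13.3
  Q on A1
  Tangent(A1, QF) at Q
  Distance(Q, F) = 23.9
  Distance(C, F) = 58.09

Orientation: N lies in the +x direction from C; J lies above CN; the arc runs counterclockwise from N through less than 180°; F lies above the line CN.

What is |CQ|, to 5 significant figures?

57.366

C is at the origin; C and N share the same y with |CN| = 42.3 and N on the +x side, so N = (42.300, 0.0000). Tangency of A1 to CN means the radius JN is perpendicular to CN, so J = N + (0, 13.3) = (42.300, 13.300). Since JQ ⟂ QF (tangency), |JF| = √(13.3² + 23.9²) = 27.351 regardless of where Q sits on A1. So F lies on both circle(C, 58.09) and circle(J, 27.351); the above-CN intersection is F = (41.507, 40.640). Q is the foot of the tangent from F: Q = (53.729, 20.101).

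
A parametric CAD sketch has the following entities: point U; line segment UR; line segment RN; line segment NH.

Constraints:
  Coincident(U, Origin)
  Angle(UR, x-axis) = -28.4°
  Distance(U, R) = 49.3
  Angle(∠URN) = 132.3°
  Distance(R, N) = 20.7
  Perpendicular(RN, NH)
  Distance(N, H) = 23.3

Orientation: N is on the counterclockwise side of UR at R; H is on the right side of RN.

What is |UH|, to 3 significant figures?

80.5

U is at the origin; UR runs at -28.4° with length 49.3, so R = 49.3·(cos -28.4°, sin -28.4°) = (43.4, -23.4). ∠URN = 132.3°, so RN runs at -28.4° + (180° − 132.3°) = 19.3° from the x-axis; with |RN| = 20.7, N = R + 20.7·(cos 19.3°, sin 19.3°) = (62.9, -16.6). RN ⟂ NH; with |NH| = 23.3 on the right of RN, H = N + 23.3·(0.331, -0.944) = (70.6, -38.6). Then |UH| = |H − U| = 80.5.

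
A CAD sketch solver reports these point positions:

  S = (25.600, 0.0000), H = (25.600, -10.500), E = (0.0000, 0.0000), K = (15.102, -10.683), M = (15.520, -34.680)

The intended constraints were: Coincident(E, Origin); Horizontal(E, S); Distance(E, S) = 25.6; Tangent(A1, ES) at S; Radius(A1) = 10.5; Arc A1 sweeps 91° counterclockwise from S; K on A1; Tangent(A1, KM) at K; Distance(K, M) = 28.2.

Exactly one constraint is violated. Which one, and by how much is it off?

Distance(K, M) = 28.2 — off by 4.20.

E = (0.00, 0.00) ✓; E.y = 0.00, S.y = 0.00 ✓; |ES| = 25.60 ✓; ∠(HS, SE) = 90.00° ✓; |HS| = 10.50 ✓; bearing(H→K) − bearing(H→S) = 91.00° ✓; |HK| = 10.50 ✓; ∠(HK, KM) = 90.00° ✓; |KM| = 24.00 ✗.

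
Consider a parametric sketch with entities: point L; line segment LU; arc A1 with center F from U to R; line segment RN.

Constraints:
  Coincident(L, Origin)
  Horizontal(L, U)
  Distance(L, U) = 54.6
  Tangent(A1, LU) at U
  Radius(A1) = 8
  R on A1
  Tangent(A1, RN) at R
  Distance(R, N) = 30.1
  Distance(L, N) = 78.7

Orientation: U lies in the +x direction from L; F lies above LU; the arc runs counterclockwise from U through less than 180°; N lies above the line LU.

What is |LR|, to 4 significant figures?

62.55

Checks: |FU| = 8.000 ✓; |FR| = 8.000 ✓; ∠(FR, RN) = 90.00° ✓; |RN| = 30.10 ✓; |LN| = 78.70 ✓.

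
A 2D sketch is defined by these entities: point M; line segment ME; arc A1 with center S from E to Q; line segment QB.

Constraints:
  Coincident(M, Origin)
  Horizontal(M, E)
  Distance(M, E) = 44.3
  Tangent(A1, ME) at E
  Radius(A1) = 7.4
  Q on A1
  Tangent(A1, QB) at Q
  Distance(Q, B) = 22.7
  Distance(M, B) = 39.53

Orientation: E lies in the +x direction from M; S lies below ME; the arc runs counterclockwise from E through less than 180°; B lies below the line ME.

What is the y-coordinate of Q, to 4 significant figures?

-4.873

M is at the origin; M and E share the same y with |ME| = 44.3 and E on the +x side, so E = (44.30, 0.000). The tangent condition forces SE to be normal to ME, so S = E + (0, -7.4) = (44.30, -7.400). Since SQ ⟂ QB (tangency), |SB| = √(7.4² + 22.7²) = 23.88 regardless of where Q sits on A1. So B lies on both circle(M, 39.53) and circle(S, 23.88); the below-ME intersection is B = (29.59, -26.21). Q is the foot of the tangent from B: Q = (37.34, -4.873).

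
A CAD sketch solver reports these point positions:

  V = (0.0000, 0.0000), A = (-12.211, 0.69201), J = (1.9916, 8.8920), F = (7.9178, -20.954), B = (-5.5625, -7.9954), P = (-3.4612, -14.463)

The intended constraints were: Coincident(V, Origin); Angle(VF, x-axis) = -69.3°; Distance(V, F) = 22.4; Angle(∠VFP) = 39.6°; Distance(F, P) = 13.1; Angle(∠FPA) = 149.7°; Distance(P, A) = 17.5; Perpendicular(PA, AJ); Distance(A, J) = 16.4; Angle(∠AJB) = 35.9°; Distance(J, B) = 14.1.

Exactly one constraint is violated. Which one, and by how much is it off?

Distance(J, B) = 14.1 — off by 4.40.

V = (0.00, 0.00) ✓; VF at -69.30° ✓; |VF| = 22.40 ✓; ∠VFP = 39.60° ✓; |FP| = 13.10 ✓; ∠FPA = 149.7° ✓; |PA| = 17.50 ✓; ∠(PA, AJ) = 90.00° ✓; |AJ| = 16.40 ✓; ∠AJB = 35.90° ✓; |JB| = 18.50 ✗.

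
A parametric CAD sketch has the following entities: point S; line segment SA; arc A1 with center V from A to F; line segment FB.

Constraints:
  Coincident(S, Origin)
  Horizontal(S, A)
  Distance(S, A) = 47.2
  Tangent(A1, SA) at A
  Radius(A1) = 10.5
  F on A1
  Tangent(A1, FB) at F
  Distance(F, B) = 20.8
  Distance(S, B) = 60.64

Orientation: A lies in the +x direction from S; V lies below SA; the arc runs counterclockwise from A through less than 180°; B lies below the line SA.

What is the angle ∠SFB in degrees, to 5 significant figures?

148.10°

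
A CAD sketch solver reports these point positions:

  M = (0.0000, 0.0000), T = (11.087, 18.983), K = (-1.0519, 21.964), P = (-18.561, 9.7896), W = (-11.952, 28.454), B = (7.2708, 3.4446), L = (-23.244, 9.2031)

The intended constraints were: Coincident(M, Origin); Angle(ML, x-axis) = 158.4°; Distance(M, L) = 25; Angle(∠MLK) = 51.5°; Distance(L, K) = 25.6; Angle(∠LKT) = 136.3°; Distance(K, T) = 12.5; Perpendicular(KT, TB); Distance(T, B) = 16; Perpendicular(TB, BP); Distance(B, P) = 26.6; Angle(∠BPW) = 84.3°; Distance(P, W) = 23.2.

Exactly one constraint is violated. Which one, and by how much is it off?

Distance(P, W) = 23.2 — off by 3.40.

M = (0.00, 0.00) ✓; ML at 158.4° ✓; |ML| = 25.00 ✓; ∠MLK = 51.50° ✓; |LK| = 25.60 ✓; ∠LKT = 136.3° ✓; |KT| = 12.50 ✓; ∠(KT, TB) = 90.00° ✓; |TB| = 16.00 ✓; ∠(TB, BP) = 90.00° ✓; |BP| = 26.60 ✓; ∠BPW = 84.30° ✓; |PW| = 19.80 ✗.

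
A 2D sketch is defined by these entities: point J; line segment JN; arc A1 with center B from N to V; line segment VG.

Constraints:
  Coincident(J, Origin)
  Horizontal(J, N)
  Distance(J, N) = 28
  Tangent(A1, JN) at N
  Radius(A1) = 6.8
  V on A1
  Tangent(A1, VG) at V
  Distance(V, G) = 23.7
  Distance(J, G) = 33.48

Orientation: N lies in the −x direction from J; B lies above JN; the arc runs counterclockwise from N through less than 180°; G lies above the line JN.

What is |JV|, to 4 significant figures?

22.03

J is at the origin; J and N share the same y with |JN| = 28.0 and N on the −x side, so N = (-28.00, 0.000). Tangency of A1 to JN means the radius BN is perpendicular to JN, so B = N + (0, 6.8) = (-28.00, 6.800). Since BV ⟂ VG (tangency), |BG| = √(6.8² + 23.7²) = 24.66 regardless of where V sits on A1. So G lies on both circle(J, 33.48) and circle(B, 24.66); the above-JN intersection is G = (-16.98, 28.86). V is the foot of the tangent from G: V = (-21.31, 5.556).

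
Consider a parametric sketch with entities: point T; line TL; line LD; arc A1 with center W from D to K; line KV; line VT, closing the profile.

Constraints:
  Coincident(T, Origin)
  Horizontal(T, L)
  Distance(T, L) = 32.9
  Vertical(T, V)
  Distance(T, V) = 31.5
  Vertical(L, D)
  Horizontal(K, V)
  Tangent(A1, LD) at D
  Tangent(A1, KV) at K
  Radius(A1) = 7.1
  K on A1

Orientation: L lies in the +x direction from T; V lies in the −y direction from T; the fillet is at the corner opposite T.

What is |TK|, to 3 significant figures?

40.7

T is at the origin; TL is horizontal with |TL| = 32.9 and L on the +x side, so L = (32.9, 0.00). T and V share the same x with |TV| = 31.5 and V on the −y side, so V = (0.00, -31.5). The virtual corner opposite T is at (32.9, -31.5). A1 meets LD tangentially, so WD is at right angles to LD and A1 meets KV tangentially, so WK is at right angles to KV, with radius 7.1, so the center W sits 7.1 in from both sides at W = (25.8, -24.4). That places the tangent points at D = (32.9, -24.4) on LD and K = (25.8, -31.5) on KV. Then |TK| = |K − T| = 40.7.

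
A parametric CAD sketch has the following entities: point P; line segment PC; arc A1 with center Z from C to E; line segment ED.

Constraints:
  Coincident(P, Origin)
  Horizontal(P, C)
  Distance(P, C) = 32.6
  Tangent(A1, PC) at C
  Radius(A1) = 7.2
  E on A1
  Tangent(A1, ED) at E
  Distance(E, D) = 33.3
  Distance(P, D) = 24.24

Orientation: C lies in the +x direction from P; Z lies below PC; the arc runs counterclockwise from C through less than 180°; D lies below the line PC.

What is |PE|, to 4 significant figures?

27.86

Checks: |PC| = 32.60 ✓; |ZE| = 7.200 ✓; ∠(ZE, ED) = 90.00° ✓; |ED| = 33.30 ✓; |PD| = 24.24 ✓.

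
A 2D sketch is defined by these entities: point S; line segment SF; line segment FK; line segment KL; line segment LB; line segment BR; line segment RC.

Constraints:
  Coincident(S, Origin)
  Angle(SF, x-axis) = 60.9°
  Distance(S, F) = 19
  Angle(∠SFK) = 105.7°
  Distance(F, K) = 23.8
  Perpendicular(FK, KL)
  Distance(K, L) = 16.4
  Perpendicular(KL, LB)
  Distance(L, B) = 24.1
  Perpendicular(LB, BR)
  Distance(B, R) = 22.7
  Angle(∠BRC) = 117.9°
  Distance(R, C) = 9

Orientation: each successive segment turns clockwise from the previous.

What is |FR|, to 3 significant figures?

6.31

KL ⟂ LB, so LB runs at 167°; with |LB| = 24.1, B = (5.15, 0.718). The perpendicularity gives BR at right angles to LB, so BR runs at 76.6°; with |BR| = 22.7, R = (10.4, 22.8). Then |FR| = |R − F| = 6.31.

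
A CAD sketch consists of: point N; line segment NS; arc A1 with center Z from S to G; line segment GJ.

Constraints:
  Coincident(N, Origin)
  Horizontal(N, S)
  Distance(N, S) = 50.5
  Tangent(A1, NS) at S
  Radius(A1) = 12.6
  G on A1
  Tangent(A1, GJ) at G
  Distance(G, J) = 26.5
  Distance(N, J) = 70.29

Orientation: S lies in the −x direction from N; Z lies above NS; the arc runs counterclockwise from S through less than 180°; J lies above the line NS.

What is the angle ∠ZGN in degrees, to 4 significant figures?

115.3°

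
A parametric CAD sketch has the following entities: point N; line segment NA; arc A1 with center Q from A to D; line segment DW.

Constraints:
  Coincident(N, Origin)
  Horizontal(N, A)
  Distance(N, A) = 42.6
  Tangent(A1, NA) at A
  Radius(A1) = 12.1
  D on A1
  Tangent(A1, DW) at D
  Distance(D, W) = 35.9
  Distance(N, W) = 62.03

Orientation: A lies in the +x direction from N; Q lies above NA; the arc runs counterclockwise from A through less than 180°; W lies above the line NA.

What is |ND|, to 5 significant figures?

56.214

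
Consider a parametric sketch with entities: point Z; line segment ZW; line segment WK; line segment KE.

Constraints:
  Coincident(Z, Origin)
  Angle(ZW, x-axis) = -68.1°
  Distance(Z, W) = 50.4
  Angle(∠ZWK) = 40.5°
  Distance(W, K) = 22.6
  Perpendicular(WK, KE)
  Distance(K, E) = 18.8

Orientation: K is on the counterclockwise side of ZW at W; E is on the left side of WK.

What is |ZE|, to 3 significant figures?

21.0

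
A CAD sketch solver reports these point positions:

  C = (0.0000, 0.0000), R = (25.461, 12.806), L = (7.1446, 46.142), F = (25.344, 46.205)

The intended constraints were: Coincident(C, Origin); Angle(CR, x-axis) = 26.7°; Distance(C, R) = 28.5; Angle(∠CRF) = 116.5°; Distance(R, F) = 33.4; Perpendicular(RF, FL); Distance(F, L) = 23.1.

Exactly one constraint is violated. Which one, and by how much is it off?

Distance(F, L) = 23.1 — off by 4.90.

C = (0.00, 0.00) ✓; CR at 26.70° ✓; |CR| = 28.50 ✓; ∠CRF = 116.5° ✓; |RF| = 33.40 ✓; ∠(RF, FL) = 90.00° ✓; |FL| = 18.20 ✗.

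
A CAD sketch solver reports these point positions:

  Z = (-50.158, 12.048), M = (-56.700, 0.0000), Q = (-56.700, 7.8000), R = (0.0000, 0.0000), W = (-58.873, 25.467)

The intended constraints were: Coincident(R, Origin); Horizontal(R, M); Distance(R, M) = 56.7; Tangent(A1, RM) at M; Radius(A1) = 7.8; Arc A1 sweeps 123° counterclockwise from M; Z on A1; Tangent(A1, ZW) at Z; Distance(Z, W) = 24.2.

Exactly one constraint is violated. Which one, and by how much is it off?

Distance(Z, W) = 24.2 — off by 8.20.

R = (0.00, 0.00) ✓; R.y = 0.00, M.y = 0.00 ✓; |RM| = 56.70 ✓; ∠(QM, MR) = 90.00° ✓; |QM| = 7.800 ✓; bearing(Q→Z) − bearing(Q→M) = 123.0° ✓; |QZ| = 7.800 ✓; ∠(QZ, ZW) = 90.00° ✓; |ZW| = 16.00 ✗.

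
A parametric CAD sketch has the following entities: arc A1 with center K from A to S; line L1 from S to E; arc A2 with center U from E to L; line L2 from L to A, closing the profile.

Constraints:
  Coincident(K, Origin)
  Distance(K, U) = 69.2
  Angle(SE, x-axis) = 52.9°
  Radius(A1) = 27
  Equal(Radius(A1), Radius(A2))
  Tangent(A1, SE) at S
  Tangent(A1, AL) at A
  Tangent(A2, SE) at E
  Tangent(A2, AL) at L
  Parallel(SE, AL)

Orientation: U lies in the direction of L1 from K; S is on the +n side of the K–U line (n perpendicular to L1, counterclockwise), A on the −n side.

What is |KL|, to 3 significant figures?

74.3

The slot axis is L1's direction at 52.9°, so u = (cos 52.9°, sin 52.9°) = (0.603, 0.798) and n = (−sin 52.9°, cos 52.9°) = (-0.798, 0.603). K is at the origin and U lies 69.2 along u from K, so U = 69.2·u = (41.7, 55.2). Tangency of A1 to both parallel lines with radius 27.0 puts S and A at K ± 27.0·n: S = (-21.5, 16.3), A = (21.5, -16.3). Equal radii place E and L the same way about U: E = U + 27.0·n = (20.2, 71.5), L = U − 27.0·n = (63.3, 38.9). Then |KL| = |L − K| = 74.3.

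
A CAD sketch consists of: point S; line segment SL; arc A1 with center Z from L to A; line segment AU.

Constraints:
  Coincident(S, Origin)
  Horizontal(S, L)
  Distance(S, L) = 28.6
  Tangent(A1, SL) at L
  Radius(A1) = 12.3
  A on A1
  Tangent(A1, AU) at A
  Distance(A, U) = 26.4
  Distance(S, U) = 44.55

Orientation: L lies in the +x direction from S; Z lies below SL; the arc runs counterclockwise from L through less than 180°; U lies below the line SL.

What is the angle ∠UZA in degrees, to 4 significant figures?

65.02°

Checks: ∠(ZL, LS) = 90.00° ✓; |ZL| = 12.30 ✓; |ZA| = 12.30 ✓; ∠(ZA, AU) = 90.00° ✓; |AU| = 26.40 ✓; |SU| = 44.55 ✓.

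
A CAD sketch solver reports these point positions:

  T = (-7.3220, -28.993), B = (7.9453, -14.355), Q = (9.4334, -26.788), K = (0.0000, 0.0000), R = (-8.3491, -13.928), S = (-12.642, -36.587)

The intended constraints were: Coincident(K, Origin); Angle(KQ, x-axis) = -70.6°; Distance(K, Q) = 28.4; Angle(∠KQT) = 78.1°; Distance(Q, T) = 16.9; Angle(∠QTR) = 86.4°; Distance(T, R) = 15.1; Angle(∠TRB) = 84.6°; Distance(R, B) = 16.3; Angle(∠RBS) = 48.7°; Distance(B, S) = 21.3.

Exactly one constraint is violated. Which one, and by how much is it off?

Distance(B, S) = 21.3 — off by 9.00.

K = (0.00, 0.00) ✓; KQ at -70.60° ✓; |KQ| = 28.40 ✓; ∠KQT = 78.10° ✓; |QT| = 16.90 ✓; ∠QTR = 86.40° ✓; |TR| = 15.10 ✓; ∠TRB = 84.60° ✓; |RB| = 16.30 ✓; ∠RBS = 48.70° ✓; |BS| = 30.30 ✗.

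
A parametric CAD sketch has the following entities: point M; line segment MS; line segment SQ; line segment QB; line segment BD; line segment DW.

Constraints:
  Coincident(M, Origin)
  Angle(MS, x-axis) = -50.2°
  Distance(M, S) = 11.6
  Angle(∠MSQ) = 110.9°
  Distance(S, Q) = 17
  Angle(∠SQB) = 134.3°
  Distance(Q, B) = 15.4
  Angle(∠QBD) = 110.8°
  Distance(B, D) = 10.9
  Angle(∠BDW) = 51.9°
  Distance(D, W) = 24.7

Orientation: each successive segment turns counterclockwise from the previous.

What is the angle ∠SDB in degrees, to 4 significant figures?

72.83°

M is at the origin; MS runs at -50.2° with length 11.6, so S = (7.425, -8.912). ∠MSQ = 110.9° gives SQ at 18.90° from the x-axis; with |SQ| = 17.0, Q = (23.51, -3.405). ∠SQB = 134.3° gives QB at 64.60° from the x-axis; with |QB| = 15.4, B = (30.11, 10.51). ∠QBD = 110.8° gives BD at 133.8° from the x-axis; with |BD| = 10.9, D = (22.57, 18.37). Then cos ∠SDB = DS·DB / (|DS||DB|), giving 72.83°.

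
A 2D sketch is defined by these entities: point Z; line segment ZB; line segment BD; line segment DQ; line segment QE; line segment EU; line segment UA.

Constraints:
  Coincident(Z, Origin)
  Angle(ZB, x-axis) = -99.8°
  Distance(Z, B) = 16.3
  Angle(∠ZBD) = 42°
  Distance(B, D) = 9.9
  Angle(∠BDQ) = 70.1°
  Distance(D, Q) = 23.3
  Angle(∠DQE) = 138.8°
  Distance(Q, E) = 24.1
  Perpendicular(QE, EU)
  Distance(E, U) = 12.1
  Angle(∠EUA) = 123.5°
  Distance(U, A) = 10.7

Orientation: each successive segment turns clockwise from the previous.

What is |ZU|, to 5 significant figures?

39.001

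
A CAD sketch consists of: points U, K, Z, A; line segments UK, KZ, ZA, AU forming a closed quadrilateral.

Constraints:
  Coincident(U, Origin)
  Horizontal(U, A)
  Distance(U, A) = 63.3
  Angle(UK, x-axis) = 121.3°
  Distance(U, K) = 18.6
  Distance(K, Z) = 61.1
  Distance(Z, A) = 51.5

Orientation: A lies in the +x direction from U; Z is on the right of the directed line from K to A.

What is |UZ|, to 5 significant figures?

42.543

U is at the origin; U and A share the same y with |UA| = 63.3 and A in +x, so A = (63.3, 0). UK runs at 121.3° with |UK| = 18.6, so K = (-9.6631, 15.893). Z is determined by |KZ| = 61.1 and |ZA| = 51.5 together: it lies at the intersection of circle(K, 61.1) and circle(A, 51.5). With |KA| = 74.674, the foot of the radical line on KA is 44.575 from K and the perpendicular offset is √(61.1² − 44.575²) = 41.789. Taking the right-of-KA solution: Z = (24.997, -34.425).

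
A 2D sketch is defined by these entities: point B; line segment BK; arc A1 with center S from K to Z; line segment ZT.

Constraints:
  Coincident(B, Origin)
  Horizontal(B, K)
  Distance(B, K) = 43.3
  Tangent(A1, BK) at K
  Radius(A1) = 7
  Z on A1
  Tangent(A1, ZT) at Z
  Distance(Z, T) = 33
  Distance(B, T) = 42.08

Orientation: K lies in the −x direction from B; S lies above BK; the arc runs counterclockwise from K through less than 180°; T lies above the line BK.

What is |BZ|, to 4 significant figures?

37.11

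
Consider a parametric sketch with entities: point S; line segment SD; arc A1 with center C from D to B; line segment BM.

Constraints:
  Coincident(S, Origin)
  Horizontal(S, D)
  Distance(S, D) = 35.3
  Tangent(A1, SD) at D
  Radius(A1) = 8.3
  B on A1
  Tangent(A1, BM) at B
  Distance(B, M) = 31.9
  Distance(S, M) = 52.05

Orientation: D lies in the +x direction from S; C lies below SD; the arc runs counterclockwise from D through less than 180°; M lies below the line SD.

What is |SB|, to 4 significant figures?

28.73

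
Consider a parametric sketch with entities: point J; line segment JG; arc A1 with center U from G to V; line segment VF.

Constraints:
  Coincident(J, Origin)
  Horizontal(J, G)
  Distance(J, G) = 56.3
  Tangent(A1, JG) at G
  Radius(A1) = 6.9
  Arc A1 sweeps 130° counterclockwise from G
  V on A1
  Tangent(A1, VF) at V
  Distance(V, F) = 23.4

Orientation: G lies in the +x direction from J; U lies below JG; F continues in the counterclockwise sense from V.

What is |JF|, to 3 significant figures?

72.2

J is at the origin; JG is horizontal with |JG| = 56.3 and G on the +x side, so G = (56.3, 0.00). Since A1 is tangent to JG there, UG ⟂ JG, so U = G + (0, -6.9) = (56.3, -6.90). On A1, G sits at bearing 90° from U; a 130° counterclockwise sweep puts V at bearing 220°, so V = U + 6.9·(cos 220°, sin 220°) = (51.0, -11.3). The tangent condition forces UV to be normal to VF, so VF runs along (−sin 220°, cos 220°); with |VF| = 23.4, F = (66.1, -29.3). Then |JF| = |F − J| = 72.2.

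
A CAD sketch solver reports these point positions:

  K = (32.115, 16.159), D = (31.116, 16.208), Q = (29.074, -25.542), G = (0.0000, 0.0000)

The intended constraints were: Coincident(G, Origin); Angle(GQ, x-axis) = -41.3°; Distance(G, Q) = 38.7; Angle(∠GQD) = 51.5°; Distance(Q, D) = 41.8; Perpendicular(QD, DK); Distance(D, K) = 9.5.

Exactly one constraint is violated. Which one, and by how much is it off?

Distance(D, K) = 9.5 — off by 8.50.

G = (0.00, 0.00) ✓; GQ at -41.30° ✓; |GQ| = 38.70 ✓; ∠GQD = 51.50° ✓; |QD| = 41.80 ✓; ∠(QD, DK) = 90.01° ✓; |DK| = 1.000 ✗.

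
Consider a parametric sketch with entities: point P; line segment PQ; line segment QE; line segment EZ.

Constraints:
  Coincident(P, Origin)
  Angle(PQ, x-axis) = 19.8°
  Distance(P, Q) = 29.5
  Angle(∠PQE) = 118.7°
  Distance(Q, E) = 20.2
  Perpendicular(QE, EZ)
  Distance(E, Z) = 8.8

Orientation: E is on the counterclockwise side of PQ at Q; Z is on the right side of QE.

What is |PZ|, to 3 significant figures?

48.8

P is at the origin; PQ runs at 19.8° with length 29.5, so Q = 29.5·(cos 19.8°, sin 19.8°) = (27.8, 9.99). ∠PQE = 118.7°, so QE runs at 19.8° + (180° − 118.7°) = 81.1° from the x-axis; with |QE| = 20.2, E = Q + 20.2·(cos 81.1°, sin 81.1°) = (30.9, 29.9). QE ⟂ EZ; with |EZ| = 8.8 on the right of QE, Z = E + 8.8·(0.988, -0.155) = (39.6, 28.6). Then |PZ| = |Z − P| = 48.8.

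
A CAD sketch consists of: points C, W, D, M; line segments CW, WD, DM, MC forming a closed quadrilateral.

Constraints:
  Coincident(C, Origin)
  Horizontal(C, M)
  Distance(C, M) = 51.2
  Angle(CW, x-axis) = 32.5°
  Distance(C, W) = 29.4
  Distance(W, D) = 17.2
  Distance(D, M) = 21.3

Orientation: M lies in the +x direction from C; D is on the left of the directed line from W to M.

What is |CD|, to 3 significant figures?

45.8

Checks: |CM| = 51.20 ✓; |CW| = 29.40 ✓; |WD| = 17.20 ✓; |DM| = 21.30 ✓.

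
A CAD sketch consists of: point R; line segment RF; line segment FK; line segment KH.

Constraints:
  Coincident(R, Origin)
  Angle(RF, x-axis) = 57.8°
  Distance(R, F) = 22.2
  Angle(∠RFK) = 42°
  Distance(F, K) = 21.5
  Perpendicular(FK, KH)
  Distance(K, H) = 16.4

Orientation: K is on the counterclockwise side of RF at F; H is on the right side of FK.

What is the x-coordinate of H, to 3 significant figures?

-13.3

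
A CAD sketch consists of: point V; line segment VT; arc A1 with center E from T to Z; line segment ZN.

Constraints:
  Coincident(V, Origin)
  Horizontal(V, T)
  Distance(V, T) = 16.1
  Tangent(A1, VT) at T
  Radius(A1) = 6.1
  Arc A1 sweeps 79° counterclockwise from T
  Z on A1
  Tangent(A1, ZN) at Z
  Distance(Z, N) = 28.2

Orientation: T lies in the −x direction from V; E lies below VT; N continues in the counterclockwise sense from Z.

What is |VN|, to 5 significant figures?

42.643

V is at the origin; VT is horizontal with |VT| = 16.1 and T on the −x side, so T = (-16.100, 0.0000). Tangency of A1 to VT means the radius ET is perpendicular to VT, so E = T + (0, -6.1) = (-16.100, -6.1000). On A1, T sits at bearing 90° from E; a 79° counterclockwise sweep puts Z at bearing 169°, so Z = E + 6.1·(cos 169°, sin 169°) = (-22.088, -4.9361). A1 meets ZN tangentially, so EZ is at right angles to ZN, so ZN runs along (−sin 169°, cos 169°); with |ZN| = 28.2, N = (-27.469, -32.618). Then |VN| = |N − V| = 42.643.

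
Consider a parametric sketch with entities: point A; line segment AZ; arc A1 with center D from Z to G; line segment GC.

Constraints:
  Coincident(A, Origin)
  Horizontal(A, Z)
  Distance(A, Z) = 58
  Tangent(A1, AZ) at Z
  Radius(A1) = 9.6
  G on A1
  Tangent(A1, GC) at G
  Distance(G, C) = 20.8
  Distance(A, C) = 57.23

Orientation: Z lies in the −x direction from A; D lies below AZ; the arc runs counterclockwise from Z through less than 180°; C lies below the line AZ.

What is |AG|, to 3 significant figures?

66.4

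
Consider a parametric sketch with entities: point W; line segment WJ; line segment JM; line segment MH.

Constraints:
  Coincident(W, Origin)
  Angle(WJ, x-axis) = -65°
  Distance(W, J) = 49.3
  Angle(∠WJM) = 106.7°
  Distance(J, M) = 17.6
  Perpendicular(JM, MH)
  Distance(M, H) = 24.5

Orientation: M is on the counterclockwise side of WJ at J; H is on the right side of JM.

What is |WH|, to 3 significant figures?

78.4

W is at the origin; WJ runs at -65.0° with length 49.3, so J = 49.3·(cos -65.0°, sin -65.0°) = (20.8, -44.7). ∠WJM = 106.7°, so JM runs at -65.0° + (180° − 106.7°) = 8.30° from the x-axis; with |JM| = 17.6, M = J + 17.6·(cos 8.30°, sin 8.30°) = (38.3, -42.1). The perpendicularity gives MH at right angles to JM; with |MH| = 24.5 on the right of JM, H = M + 24.5·(0.144, -0.990) = (41.8, -66.4). Then |WH| = |H − W| = 78.4.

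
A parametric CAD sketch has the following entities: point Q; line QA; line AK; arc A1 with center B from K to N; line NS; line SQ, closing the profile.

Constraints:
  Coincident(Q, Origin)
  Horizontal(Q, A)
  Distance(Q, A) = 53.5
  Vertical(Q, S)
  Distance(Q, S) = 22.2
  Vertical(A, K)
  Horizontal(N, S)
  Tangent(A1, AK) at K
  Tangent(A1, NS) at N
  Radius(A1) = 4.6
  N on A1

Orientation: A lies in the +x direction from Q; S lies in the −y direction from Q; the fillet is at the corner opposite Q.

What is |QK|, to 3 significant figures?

56.3

Q is at the origin; Q and A share the same y with |QA| = 53.5 and A on the +x side, so A = (53.5, 0.00). QS is vertical with |QS| = 22.2 and S on the −y side, so S = (0.00, -22.2). The virtual corner opposite Q is at (53.5, -22.2). Tangency of A1 to AK means the radius BK is perpendicular to AK and since A1 is tangent to NS there, BN ⟂ NS, with radius 4.6, so the center B sits 4.6 in from both sides at B = (48.9, -17.6). That places the tangent points at K = (53.5, -17.6) on AK and N = (48.9, -22.2) on NS. Then |QK| = |K − Q| = 56.3.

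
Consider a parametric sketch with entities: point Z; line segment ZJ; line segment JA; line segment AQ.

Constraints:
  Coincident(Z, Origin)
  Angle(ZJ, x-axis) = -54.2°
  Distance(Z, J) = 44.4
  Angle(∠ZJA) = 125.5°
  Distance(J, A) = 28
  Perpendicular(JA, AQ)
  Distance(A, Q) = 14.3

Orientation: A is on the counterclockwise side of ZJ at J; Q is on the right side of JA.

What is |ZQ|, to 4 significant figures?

73.74

∠ZJA = 125.5°, so JA runs at -54.2° + (180° − 125.5°) = 0.3000° from the x-axis; with |JA| = 28.0, A = J + 28.0·(cos 0.3000°, sin 0.3000°) = (53.97, -35.86). JA is perpendicular to AQ; with |AQ| = 14.3 on the right of JA, Q = A + 14.3·(0.005236, -1.000) = (54.05, -50.16). Then |ZQ| = |Q − Z| = 73.74.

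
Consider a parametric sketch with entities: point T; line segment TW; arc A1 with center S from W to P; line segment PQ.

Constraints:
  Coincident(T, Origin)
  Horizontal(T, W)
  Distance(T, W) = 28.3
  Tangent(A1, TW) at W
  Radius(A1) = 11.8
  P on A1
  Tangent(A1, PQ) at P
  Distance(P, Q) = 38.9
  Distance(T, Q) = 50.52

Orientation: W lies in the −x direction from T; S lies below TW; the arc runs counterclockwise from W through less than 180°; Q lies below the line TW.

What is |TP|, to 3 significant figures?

42.1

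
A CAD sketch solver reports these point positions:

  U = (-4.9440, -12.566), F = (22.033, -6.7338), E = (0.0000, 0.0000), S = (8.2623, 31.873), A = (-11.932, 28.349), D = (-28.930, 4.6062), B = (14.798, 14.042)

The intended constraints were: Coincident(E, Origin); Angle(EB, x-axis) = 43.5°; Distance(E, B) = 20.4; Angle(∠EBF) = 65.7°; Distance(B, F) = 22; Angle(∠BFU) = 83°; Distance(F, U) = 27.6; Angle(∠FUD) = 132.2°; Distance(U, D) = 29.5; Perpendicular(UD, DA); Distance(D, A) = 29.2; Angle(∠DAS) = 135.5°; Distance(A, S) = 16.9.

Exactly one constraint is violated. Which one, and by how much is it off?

Distance(A, S) = 16.9 — off by 3.60.

E = (0.00, 0.00) ✓; EB at 43.50° ✓; |EB| = 20.40 ✓; ∠EBF = 65.70° ✓; |BF| = 22.00 ✓; ∠BFU = 83.00° ✓; |FU| = 27.60 ✓; ∠FUD = 132.2° ✓; |UD| = 29.50 ✓; ∠(UD, DA) = 90.00° ✓; |DA| = 29.20 ✓; ∠DAS = 135.5° ✓; |AS| = 20.50 ✗.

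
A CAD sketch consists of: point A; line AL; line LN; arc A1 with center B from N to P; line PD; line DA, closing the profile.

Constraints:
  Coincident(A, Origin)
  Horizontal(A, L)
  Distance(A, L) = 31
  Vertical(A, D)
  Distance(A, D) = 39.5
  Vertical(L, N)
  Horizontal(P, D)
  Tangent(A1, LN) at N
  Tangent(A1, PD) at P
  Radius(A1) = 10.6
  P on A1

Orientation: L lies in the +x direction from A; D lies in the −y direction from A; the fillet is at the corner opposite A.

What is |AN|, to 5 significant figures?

42.382

The virtual corner opposite A is at (31.000, -39.500). The tangent condition forces BN to be normal to LN and the tangent condition forces BP to be normal to PD, with radius 10.6, so the center B sits 10.6 in from both sides at B = (20.400, -28.900). That places the tangent points at N = (31.000, -28.900) on LN and P = (20.400, -39.500) on PD. Then |AN| = |N − A| = 42.382.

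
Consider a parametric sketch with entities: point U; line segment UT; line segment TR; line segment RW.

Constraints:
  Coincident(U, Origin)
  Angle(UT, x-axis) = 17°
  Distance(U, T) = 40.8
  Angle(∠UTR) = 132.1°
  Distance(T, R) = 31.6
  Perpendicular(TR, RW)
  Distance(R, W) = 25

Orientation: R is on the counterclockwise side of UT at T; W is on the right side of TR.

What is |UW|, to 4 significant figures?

80.81

∠UTR = 132.1°, so TR runs at 17.0° + (180° − 132.1°) = 64.90° from the x-axis; with |TR| = 31.6, R = T + 31.6·(cos 64.90°, sin 64.90°) = (52.42, 40.54). The perpendicularity gives RW at right angles to TR; with |RW| = 25.0 on the right of TR, W = R + 25.0·(0.9056, -0.4242) = (75.06, 29.94). Then |UW| = |W − U| = 80.81.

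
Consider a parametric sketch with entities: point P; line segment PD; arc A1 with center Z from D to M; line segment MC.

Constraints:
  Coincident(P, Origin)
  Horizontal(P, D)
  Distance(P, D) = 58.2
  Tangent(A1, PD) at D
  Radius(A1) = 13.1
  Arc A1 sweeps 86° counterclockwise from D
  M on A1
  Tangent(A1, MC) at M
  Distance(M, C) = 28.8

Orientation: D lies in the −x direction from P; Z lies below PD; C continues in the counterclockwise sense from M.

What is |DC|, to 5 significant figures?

43.606

P is at the origin; P and D share the same y with |PD| = 58.2 and D on the −x side, so D = (-58.200, 0.0000). Tangency of A1 to PD means the radius ZD is perpendicular to PD, so Z = D + (0, -13.1) = (-58.200, -13.100). On A1, D sits at bearing 90° from Z; an 86° counterclockwise sweep puts M at bearing 176°, so M = Z + 13.1·(cos 176°, sin 176°) = (-71.268, -12.186). Tangency of A1 to MC means the radius ZM is perpendicular to MC, so MC runs along (−sin 176°, cos 176°); with |MC| = 28.8, C = (-73.277, -40.916). Then |DC| = |C − D| = 43.606.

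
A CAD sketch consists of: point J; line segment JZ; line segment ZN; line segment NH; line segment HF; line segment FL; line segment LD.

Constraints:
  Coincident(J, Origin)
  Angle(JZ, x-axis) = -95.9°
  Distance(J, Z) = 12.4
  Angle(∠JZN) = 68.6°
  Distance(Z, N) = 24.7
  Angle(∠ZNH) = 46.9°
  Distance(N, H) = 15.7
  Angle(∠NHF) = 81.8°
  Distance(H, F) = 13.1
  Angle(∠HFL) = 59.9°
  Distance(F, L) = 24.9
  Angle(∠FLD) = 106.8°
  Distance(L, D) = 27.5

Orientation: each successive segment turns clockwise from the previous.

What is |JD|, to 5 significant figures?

39.194

J is at the origin; JZ runs at -95.9° with length 12.4, so Z = (-1.2746, -12.334). ∠JZN = 68.6° gives ZN at 152.70° from the x-axis; with |ZN| = 24.7, N = (-23.223, -1.0057). ∠ZNH = 46.9° gives NH at 19.600° from the x-axis; with |NH| = 15.7, H = (-8.4332, 4.2609). ∠NHF = 81.8° gives HF at -78.600° from the x-axis; with |HF| = 13.1, F = (-5.8439, -8.5806). ∠HFL = 59.9° gives FL at 161.30° from the x-axis; with |FL| = 24.9, L = (-29.429, -0.59737). ∠FLD = 106.8° gives LD at 88.100° from the x-axis; with |LD| = 27.5, D = (-28.518, 26.888). Then |JD| = |D − J| = 39.194.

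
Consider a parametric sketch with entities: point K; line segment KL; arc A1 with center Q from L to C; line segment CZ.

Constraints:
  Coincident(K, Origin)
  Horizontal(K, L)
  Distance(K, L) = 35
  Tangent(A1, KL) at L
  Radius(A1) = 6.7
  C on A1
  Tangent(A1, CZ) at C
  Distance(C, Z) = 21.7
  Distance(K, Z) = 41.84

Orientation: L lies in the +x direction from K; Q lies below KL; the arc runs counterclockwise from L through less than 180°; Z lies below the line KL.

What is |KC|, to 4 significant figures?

29.25

K is at the origin; K and L share the same y with |KL| = 35.0 and L on the +x side, so L = (35.00, 0.000). Since A1 is tangent to KL there, QL ⟂ KL, so Q = L + (0, -6.7) = (35.00, -6.700). Since QC ⟂ CZ (tangency), |QZ| = √(6.7² + 21.7²) = 22.71 regardless of where C sits on A1. So Z lies on both circle(K, 41.84) and circle(Q, 22.71); the below-KL intersection is Z = (30.25, -28.91). C is the foot of the tangent from Z: C = (28.33, -7.293).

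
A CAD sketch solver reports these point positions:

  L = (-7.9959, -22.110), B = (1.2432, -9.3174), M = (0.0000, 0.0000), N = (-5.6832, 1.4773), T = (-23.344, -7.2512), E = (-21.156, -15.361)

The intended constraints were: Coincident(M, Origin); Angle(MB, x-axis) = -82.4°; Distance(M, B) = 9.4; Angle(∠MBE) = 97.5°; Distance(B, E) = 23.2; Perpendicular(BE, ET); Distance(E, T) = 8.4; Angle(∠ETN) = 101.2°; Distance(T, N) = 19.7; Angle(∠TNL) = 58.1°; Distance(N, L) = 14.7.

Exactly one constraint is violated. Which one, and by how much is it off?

Distance(N, L) = 14.7 — off by 9.00.

M = (0.00, 0.00) ✓; MB at -82.40° ✓; |MB| = 9.400 ✓; ∠MBE = 97.50° ✓; |BE| = 23.20 ✓; ∠(BE, ET) = 90.00° ✓; |ET| = 8.400 ✓; ∠ETN = 101.2° ✓; |TN| = 19.70 ✓; ∠TNL = 58.10° ✓; |NL| = 23.70 ✗.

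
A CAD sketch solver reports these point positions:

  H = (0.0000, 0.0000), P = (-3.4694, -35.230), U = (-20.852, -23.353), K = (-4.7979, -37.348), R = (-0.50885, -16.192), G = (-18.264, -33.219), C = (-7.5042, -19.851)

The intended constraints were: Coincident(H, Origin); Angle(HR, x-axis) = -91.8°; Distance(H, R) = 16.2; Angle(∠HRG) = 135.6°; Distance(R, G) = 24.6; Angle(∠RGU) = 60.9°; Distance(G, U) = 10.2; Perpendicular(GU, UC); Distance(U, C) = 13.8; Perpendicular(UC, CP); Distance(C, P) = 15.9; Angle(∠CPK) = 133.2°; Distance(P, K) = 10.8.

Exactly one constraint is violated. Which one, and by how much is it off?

Distance(P, K) = 10.8 — off by 8.30.

H = (0.00, 0.00) ✓; HR at -91.80° ✓; |HR| = 16.20 ✓; ∠HRG = 135.6° ✓; |RG| = 24.60 ✓; ∠RGU = 60.90° ✓; |GU| = 10.20 ✓; ∠(GU, UC) = 90.00° ✓; |UC| = 13.80 ✓; ∠(UC, CP) = 90.00° ✓; |CP| = 15.90 ✓; ∠CPK = 133.2° ✓; |PK| = 2.500 ✗.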